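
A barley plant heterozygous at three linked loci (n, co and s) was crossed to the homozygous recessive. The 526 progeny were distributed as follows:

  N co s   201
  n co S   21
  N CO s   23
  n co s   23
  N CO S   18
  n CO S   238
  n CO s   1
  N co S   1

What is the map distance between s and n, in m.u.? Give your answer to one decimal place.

8.2 m.u.

The two most frequent reciprocal classes, N co s and n CO S, are the parental types, so the F1 was N co s / n CO S.
The two rarest classes, N co S and n CO s, are the double crossovers. Comparing them with the parentals, only the s allele has switched, so s is the middle locus and the order is co – s – n.
Crossovers in the s–n interval produce the single-crossover classes n co s and N CO S (23 + 18 = 41) plus the double crossovers (2).
RF(s–n) = (41 + 2) / 526 = 43/526 = 0.0817 → 8.2 m.u.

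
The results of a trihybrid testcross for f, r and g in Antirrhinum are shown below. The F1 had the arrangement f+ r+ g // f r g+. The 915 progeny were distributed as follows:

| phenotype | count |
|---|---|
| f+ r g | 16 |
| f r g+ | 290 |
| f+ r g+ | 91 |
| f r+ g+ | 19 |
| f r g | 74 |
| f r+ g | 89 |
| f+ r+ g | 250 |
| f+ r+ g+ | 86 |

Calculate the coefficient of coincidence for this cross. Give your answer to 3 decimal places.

The two rarest classes, f+ r g and f r+ g+, are the double crossovers. Comparing them with the parentals, only the r allele has switched, so r is the middle locus and the order is f – r – g.
f–r: (180 + 35)/915 = 0.2350; r–g: (160 + 35)/915 = 0.2131.
Expected DCO frequency = 0.2350 × 0.2131 ≈ 0.05008; observed = 35/915 ≈ 0.03825.
Coefficient of coincidence = 0.03825/0.05008 ≈ 0.764.

0.764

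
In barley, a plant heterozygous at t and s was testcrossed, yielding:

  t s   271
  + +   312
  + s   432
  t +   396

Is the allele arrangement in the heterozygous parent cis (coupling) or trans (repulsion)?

The two most frequent classes are + s (432) and t + (396); these are the parental (non-recombinant) types.
So the F1 carried + s on one chromosome and t + on the other — the recessive alleles are on opposite chromosomes (trans / repulsion).

trans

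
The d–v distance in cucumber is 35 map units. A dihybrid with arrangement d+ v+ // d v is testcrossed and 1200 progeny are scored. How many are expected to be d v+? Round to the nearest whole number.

A map distance of 35 map units corresponds to a recombination frequency of 0.350.
The F1 is d+ v+ / d v, so d v+ is a recombinant gamete class with expected frequency r/2 = 0.350/2 = 0.1750.
Expected number = 0.1750 × 1200 = 210.00 ≈ 210.

210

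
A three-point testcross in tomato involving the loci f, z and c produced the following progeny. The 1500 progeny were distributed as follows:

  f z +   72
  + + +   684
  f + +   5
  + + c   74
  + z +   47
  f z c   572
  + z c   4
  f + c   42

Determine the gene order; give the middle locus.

f

The two most frequent reciprocal classes, + + + and f z c, are the parental types, so the F1 was + + + / f z c.
The two rarest classes, f + + and + z c, are the double crossovers. Comparing them with the parentals, only the f allele has switched, so f is the middle locus and the order is z – f – c.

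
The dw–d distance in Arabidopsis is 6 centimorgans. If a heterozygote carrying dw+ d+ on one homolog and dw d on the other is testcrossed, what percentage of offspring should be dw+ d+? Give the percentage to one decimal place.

A map distance of 6 centimorgans corresponds to a recombination frequency of 0.060.
The F1 is dw+ d+ / dw d, so dw+ d+ is a parental gamete class with expected frequency (1 − r)/2 = 0.940/2 = 0.4700.
That is 0.4700 = 47.0% of the progeny.

47.0%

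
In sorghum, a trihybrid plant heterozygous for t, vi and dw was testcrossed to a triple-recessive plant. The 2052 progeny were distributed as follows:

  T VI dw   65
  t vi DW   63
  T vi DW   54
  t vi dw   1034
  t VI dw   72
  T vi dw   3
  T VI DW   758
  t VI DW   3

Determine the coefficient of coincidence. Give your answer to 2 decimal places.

0.70

The two most frequent reciprocal classes, T VI DW and t vi dw, are the parental types, so the F1 was T VI DW / t vi dw.
The two rarest classes, t VI DW and T vi dw, are the double crossovers. Comparing them with the parentals, only the t allele has switched, so t is the middle locus and the order is dw – t – vi.
dw–t: (128 + 6)/2052 = 0.0653; t–vi: (126 + 6)/2052 = 0.0643.
Expected DCO frequency = 0.0653 × 0.0643 ≈ 0.00420; observed = 6/2052 ≈ 0.00292.
Coefficient of coincidence = 0.00292/0.00420 ≈ 0.70.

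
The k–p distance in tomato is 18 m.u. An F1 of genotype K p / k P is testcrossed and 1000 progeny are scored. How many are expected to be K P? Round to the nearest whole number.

90

A map distance of 18 m.u. corresponds to a recombination frequency of 0.180.
The F1 is K p / k P, so K P is a recombinant gamete class with expected frequency r/2 = 0.180/2 = 0.0900.
Expected number = 0.0900 × 1000 = 90.00 ≈ 90.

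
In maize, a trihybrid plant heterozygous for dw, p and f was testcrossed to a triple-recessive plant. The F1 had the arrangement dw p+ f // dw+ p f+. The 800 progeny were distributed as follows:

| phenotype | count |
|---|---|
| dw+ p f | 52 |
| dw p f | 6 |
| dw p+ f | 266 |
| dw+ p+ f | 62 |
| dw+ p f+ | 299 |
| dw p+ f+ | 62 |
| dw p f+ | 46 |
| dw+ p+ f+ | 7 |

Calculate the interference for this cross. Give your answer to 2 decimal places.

The two rarest classes, dw p f and dw+ p+ f+, are the double crossovers. Comparing them with the parentals, only the p allele has switched, so p is the middle locus and the order is f – p – dw.
f–p: (114 + 13)/800 = 0.1588; p–dw: (108 + 13)/800 = 0.1512.
Expected DCO frequency = 0.1588 × 0.1512 ≈ 0.02401; observed = 13/800 ≈ 0.01625.
Coefficient of coincidence = 0.01625/0.02401 ≈ 0.68; interference = 1 − 0.68 = 0.32.

0.32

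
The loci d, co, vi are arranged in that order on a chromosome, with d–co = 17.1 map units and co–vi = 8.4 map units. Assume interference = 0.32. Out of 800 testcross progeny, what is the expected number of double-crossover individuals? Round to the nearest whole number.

8

Map distances give recombination frequencies of 0.171 and 0.084 for the two intervals.
With interference 0.32 (so coincidence = 0.68), expected double-crossover frequency = 0.171 × 0.084 × 0.68 = 0.00977.
Expected number = 0.00977 × 800 = 7.81 ≈ 8.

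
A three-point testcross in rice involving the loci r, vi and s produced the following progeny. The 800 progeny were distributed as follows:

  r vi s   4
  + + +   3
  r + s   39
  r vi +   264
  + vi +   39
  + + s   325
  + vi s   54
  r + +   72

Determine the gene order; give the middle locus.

The two most frequent reciprocal classes, r vi + and + + s, are the parental types, so the F1 was r vi + / + + s.
The two rarest classes, r vi s and + + +, are the double crossovers. Comparing them with the parentals, only the s allele has switched, so s is the middle locus and the order is vi – s – r.

s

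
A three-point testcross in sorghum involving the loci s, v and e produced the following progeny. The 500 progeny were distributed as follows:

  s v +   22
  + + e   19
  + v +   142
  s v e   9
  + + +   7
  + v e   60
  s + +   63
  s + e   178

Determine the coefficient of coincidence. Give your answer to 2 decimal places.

1.01

The two most frequent reciprocal classes, + v + and s + e, are the parental types, so the F1 was + v + / s + e.
The two rarest classes, + + + and s v e, are the double crossovers. Comparing them with the parentals, only the v allele has switched, so v is the middle locus and the order is s – v – e.
s–v: (41 + 16)/500 = 0.1140; v–e: (123 + 16)/500 = 0.2780.
Expected DCO frequency = 0.1140 × 0.2780 ≈ 0.03169; observed = 16/500 ≈ 0.03200.
Coefficient of coincidence = 0.03200/0.03169 ≈ 1.01.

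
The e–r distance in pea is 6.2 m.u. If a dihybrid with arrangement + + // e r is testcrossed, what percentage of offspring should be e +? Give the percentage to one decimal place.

A map distance of 6.2 m.u. corresponds to a recombination frequency of 0.062.
The F1 is + + / e r, so e + is a recombinant gamete class with expected frequency r/2 = 0.062/2 = 0.0310.
That is 0.0310 = 3.1% of the progeny.

3.1%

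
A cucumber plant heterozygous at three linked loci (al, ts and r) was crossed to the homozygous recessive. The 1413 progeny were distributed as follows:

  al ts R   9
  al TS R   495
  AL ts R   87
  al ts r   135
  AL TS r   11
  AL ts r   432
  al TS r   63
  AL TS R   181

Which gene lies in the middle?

The two most frequent reciprocal classes, AL ts r and al TS R, are the parental types, so the F1 was AL ts r / al TS R.
The two rarest classes, AL TS r and al ts R, are the double crossovers. Comparing them with the parentals, only the ts allele has switched, so ts is the middle locus and the order is al – ts – r.

ts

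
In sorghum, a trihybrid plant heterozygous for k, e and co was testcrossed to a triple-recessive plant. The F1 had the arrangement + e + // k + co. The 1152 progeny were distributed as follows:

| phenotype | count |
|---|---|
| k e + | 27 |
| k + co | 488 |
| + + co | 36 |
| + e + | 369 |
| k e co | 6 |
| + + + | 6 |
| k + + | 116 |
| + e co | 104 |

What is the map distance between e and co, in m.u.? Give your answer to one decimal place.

The two rarest classes, + + + and k e co, are the double crossovers. Comparing them with the parentals, only the e allele has switched, so e is the middle locus and the order is co – e – k.
Crossovers in the co–e interval produce the single-crossover classes + e co and k + + (104 + 116 = 220) plus the double crossovers (12).
RF(co–e) = (220 + 12) / 1152 = 232/1152 = 0.2014 → 20.1 m.u.

20.1 m.u.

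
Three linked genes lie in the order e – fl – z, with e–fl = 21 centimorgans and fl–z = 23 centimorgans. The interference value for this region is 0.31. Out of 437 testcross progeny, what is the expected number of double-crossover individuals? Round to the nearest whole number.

15

Map distances give recombination frequencies of 0.210 and 0.230 for the two intervals.
With interference 0.31 (so coincidence = 0.69), expected double-crossover frequency = 0.210 × 0.230 × 0.69 = 0.03333.
Expected number = 0.03333 × 437 = 14.56 ≈ 15.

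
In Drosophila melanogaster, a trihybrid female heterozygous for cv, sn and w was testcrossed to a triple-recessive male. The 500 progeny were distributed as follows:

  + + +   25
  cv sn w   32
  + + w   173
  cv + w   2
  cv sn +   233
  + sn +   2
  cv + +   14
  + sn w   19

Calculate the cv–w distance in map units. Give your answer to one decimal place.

12.2 map units

The two most frequent reciprocal classes, + + w and cv sn +, are the parental types, so the F1 was + + w / cv sn +.
The two rarest classes, cv + w and + sn +, are the double crossovers. Comparing them with the parentals, only the cv allele has switched, so cv is the middle locus and the order is w – cv – sn.
Crossovers in the w–cv interval produce the single-crossover classes + + + and cv sn w (25 + 32 = 57) plus the double crossovers (4).
RF(w–cv) = (57 + 4) / 500 = 61/500 = 0.1220 → 12.2 map units.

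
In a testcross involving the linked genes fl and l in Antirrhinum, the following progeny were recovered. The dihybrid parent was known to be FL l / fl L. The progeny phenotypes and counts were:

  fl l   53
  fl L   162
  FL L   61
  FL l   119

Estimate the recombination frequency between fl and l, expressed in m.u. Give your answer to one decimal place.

28.9 m.u.

The recombinant classes are FL L and fl l: 61 + 53 = 114.
Recombination frequency = 114/395 = 0.2886 ≈ 28.9%, i.e. 28.9 m.u.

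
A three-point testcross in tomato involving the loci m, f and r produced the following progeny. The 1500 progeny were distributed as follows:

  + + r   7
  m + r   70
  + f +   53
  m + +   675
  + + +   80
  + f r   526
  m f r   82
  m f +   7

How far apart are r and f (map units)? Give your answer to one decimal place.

The two most frequent reciprocal classes, m + + and + f r, are the parental types, so the F1 was m + + / + f r.
The two rarest classes, m f + and + + r, are the double crossovers. Comparing them with the parentals, only the f allele has switched, so f is the middle locus and the order is r – f – m.
Crossovers in the r–f interval produce the single-crossover classes m + r and + f + (70 + 53 = 123) plus the double crossovers (14).
RF(r–f) = (123 + 14) / 1500 = 137/1500 = 0.0913 → 9.1 map units.

9.1 map units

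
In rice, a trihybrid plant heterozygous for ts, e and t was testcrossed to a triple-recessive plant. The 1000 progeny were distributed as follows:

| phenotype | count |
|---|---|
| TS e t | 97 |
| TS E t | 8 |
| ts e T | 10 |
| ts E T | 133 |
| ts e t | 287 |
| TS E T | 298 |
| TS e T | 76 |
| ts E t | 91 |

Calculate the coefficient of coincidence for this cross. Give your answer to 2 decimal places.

0.39

The two most frequent reciprocal classes, ts e t and TS E T, are the parental types, so the F1 was ts e t / TS E T.
The two rarest classes, ts e T and TS E t, are the double crossovers. Comparing them with the parentals, only the t allele has switched, so t is the middle locus and the order is ts – t – e.
ts–t: (230 + 18)/1000 = 0.2480; t–e: (167 + 18)/1000 = 0.1850.
Expected DCO frequency = 0.2480 × 0.1850 ≈ 0.04588; observed = 18/1000 ≈ 0.01800.
Coefficient of coincidence = 0.01800/0.04588 ≈ 0.39.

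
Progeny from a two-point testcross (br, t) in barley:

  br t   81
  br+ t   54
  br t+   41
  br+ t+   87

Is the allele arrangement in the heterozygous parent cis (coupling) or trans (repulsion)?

cis

The two most frequent classes are br+ t+ (87) and br t (81); these are the parental (non-recombinant) types.
So the F1 carried br+ t+ on one chromosome and br t on the other — the recessive alleles are on the same chromosome (cis / coupling).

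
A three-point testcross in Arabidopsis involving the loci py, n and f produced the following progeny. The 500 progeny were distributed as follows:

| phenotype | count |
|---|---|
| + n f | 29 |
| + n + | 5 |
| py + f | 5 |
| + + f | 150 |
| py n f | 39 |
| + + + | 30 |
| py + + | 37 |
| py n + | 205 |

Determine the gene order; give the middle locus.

py

The two most frequent reciprocal classes, py n + and + + f, are the parental types, so the F1 was py n + / + + f.
The two rarest classes, + n + and py + f, are the double crossovers. Comparing them with the parentals, only the py allele has switched, so py is the middle locus and the order is n – py – f.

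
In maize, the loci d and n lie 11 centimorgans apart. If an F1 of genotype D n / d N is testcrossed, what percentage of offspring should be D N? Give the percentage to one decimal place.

5.5%

A map distance of 11 centimorgans corresponds to a recombination frequency of 0.110.
The F1 is D n / d N, so D N is a recombinant gamete class with expected frequency r/2 = 0.110/2 = 0.0550.
That is 0.0550 = 5.5% of the progeny.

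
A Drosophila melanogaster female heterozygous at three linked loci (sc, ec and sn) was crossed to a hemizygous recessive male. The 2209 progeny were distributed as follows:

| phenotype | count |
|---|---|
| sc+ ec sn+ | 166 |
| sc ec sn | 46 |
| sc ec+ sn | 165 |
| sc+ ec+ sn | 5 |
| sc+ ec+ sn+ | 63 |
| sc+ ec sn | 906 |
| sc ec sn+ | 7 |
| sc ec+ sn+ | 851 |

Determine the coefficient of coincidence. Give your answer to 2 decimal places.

The two most frequent reciprocal classes, sc ec+ sn+ and sc+ ec sn, are the parental types, so the F1 was sc ec+ sn+ / sc+ ec sn.
The two rarest classes, sc ec sn+ and sc+ ec+ sn, are the double crossovers. Comparing them with the parentals, only the ec allele has switched, so ec is the middle locus and the order is sn – ec – sc.
sn–ec: (331 + 12)/2209 = 0.1553; ec–sc: (109 + 12)/2209 = 0.0548.
Expected DCO frequency = 0.1553 × 0.0548 ≈ 0.00851; observed = 12/2209 ≈ 0.00543.
Coefficient of coincidence = 0.00543/0.00851 ≈ 0.64.

0.64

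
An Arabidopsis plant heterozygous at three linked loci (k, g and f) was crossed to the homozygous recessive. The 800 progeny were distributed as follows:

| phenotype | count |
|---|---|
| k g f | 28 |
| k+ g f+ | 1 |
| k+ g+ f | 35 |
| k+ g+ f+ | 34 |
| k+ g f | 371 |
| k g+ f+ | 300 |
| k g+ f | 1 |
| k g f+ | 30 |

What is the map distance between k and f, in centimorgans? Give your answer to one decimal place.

The two most frequent reciprocal classes, k g+ f+ and k+ g f, are the parental types, so the F1 was k g+ f+ / k+ g f.
The two rarest classes, k g+ f and k+ g f+, are the double crossovers. Comparing them with the parentals, only the f allele has switched, so f is the middle locus and the order is g – f – k.
Crossovers in the f–k interval produce the single-crossover classes k+ g+ f+ and k g f (34 + 28 = 62) plus the double crossovers (2).
RF(f–k) = (62 + 2) / 800 = 64/800 = 0.0800 → 8.0 centimorgans.

8.0 centimorgans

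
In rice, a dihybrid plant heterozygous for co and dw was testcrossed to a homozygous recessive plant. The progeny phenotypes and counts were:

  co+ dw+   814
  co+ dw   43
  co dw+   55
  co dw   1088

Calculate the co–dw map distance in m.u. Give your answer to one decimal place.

The two most frequent classes, co+ dw+ (814) and co dw (1088), are the parental types, so the F1 was co+ dw+ / co dw.
The recombinant classes are co+ dw and co dw+: 43 + 55 = 98.
Recombination frequency = 98/2000 = 0.0490 ≈ 4.9%, i.e. 4.9 m.u.

4.9 m.u.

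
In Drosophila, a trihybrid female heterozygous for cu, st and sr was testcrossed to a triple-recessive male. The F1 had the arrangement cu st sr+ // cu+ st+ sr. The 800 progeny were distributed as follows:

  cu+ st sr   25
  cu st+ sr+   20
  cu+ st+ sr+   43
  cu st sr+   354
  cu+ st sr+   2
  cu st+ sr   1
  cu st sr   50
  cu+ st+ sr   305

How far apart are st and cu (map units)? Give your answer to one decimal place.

6.0 map units

The two rarest classes, cu+ st sr+ and cu st+ sr, are the double crossovers. Comparing them with the parentals, only the cu allele has switched, so cu is the middle locus and the order is sr – cu – st.
Crossovers in the cu–st interval produce the single-crossover classes cu st+ sr+ and cu+ st sr (20 + 25 = 45) plus the double crossovers (3).
RF(cu–st) = (45 + 3) / 800 = 48/800 = 0.0600 → 6.0 map units.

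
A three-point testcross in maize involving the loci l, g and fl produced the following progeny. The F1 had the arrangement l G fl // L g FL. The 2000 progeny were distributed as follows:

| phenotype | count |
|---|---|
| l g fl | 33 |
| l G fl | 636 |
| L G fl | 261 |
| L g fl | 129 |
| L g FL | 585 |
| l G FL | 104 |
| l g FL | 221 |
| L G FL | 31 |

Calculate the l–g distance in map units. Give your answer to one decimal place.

27.3 map units

The two rarest classes, l g fl and L G FL, are the double crossovers. Comparing them with the parentals, only the g allele has switched, so g is the middle locus and the order is fl – g – l.
Crossovers in the g–l interval produce the single-crossover classes L G fl and l g FL (261 + 221 = 482) plus the double crossovers (64).
RF(g–l) = (482 + 64) / 2000 = 546/2000 = 0.2730 → 27.3 map units.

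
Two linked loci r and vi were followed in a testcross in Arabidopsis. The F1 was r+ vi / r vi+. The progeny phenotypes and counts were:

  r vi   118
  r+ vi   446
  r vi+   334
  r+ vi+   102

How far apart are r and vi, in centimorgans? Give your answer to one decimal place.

The recombinant classes are r+ vi+ and r vi: 102 + 118 = 220.
Recombination frequency = 220/1000 = 0.2200 ≈ 22.0%, i.e. 22.0 centimorgans.

22.0 centimorgans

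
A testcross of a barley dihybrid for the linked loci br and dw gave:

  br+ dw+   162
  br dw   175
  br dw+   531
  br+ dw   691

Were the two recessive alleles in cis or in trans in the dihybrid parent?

The two most frequent classes are br+ dw (691) and br dw+ (531); these are the parental (non-recombinant) types.
So the F1 carried br+ dw on one chromosome and br dw+ on the other — the recessive alleles are on opposite chromosomes (trans / repulsion).

trans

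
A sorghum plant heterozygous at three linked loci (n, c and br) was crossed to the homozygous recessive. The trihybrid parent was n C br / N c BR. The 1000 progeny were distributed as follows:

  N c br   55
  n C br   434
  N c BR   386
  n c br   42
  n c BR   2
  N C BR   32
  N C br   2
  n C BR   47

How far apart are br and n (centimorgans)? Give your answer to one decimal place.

10.6 centimorgans

The two rarest classes, N C br and n c BR, are the double crossovers. Comparing them with the parentals, only the n allele has switched, so n is the middle locus and the order is br – n – c.
Crossovers in the br–n interval produce the single-crossover classes n C BR and N c br (47 + 55 = 102) plus the double crossovers (4).
RF(br–n) = (102 + 4) / 1000 = 106/1000 = 0.1060 → 10.6 centimorgans.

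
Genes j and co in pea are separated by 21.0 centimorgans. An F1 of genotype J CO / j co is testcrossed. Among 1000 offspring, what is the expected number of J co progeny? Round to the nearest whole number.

A map distance of 21.0 centimorgans corresponds to a recombination frequency of 0.210.
The F1 is J CO / j co, so J co is a recombinant gamete class with expected frequency r/2 = 0.210/2 = 0.1050.
Expected number = 0.1050 × 1000 = 105.00 ≈ 105.

105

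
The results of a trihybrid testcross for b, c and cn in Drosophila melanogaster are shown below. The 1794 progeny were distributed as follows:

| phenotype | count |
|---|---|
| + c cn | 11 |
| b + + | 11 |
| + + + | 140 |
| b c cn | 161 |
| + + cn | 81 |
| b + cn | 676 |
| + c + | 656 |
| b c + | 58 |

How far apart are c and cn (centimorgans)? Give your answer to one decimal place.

The two most frequent reciprocal classes, b + cn and + c +, are the parental types, so the F1 was b + cn / + c +.
The two rarest classes, b + + and + c cn, are the double crossovers. Comparing them with the parentals, only the cn allele has switched, so cn is the middle locus and the order is b – cn – c.
Crossovers in the cn–c interval produce the single-crossover classes b c cn and + + + (161 + 140 = 301) plus the double crossovers (22).
RF(cn–c) = (301 + 22) / 1794 = 323/1794 = 0.1800 → 18.0 centimorgans.

18.0 centimorgans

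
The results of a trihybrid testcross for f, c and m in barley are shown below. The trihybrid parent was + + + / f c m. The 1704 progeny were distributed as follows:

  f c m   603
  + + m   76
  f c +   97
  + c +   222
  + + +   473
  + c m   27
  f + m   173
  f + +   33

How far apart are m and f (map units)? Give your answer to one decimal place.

The two rarest classes, f + + and + c m, are the double crossovers. Comparing them with the parentals, only the f allele has switched, so f is the middle locus and the order is m – f – c.
Crossovers in the m–f interval produce the single-crossover classes + + m and f c + (76 + 97 = 173) plus the double crossovers (60).
RF(m–f) = (173 + 60) / 1704 = 233/1704 = 0.1367 → 13.7 map units.

13.7 map units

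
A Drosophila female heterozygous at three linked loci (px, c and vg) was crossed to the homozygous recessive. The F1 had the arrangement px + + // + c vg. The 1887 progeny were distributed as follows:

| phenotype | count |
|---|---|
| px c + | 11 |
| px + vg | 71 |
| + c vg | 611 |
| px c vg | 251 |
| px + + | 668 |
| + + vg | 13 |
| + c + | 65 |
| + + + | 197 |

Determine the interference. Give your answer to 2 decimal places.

The two rarest classes, px c + and + + vg, are the double crossovers. Comparing them with the parentals, only the c allele has switched, so c is the middle locus and the order is vg – c – px.
vg–c: (136 + 24)/1887 = 0.0848; c–px: (448 + 24)/1887 = 0.2501.
Expected DCO frequency = 0.0848 × 0.2501 ≈ 0.02121; observed = 24/1887 ≈ 0.01272.
Coefficient of coincidence = 0.01272/0.02121 ≈ 0.60; interference = 1 − 0.60 = 0.40.

0.40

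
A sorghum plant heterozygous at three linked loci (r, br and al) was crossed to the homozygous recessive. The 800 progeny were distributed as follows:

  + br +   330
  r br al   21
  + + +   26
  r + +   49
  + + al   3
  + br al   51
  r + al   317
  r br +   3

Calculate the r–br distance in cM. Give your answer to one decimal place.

6.6 cM

The two most frequent reciprocal classes, + br + and r + al, are the parental types, so the F1 was + br + / r + al.
The two rarest classes, r br + and + + al, are the double crossovers. Comparing them with the parentals, only the r allele has switched, so r is the middle locus and the order is al – r – br.
Crossovers in the r–br interval produce the single-crossover classes + + + and r br al (26 + 21 = 47) plus the double crossovers (6).
RF(r–br) = (47 + 6) / 800 = 53/800 = 0.0663 → 6.6 cM.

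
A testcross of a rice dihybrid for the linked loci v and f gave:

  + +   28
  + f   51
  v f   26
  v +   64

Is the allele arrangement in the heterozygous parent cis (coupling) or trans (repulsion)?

The two most frequent classes are + f (51) and v + (64); these are the parental (non-recombinant) types.
So the F1 carried + f on one chromosome and v + on the other — the recessive alleles are on opposite chromosomes (trans / repulsion).

trans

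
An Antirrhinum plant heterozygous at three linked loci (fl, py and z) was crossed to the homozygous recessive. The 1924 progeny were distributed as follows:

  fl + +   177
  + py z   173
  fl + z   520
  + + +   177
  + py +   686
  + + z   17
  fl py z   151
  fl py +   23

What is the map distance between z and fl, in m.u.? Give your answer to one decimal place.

The two most frequent reciprocal classes, fl + z and + py +, are the parental types, so the F1 was fl + z / + py +.
The two rarest classes, + + z and fl py +, are the double crossovers. Comparing them with the parentals, only the fl allele has switched, so fl is the middle locus and the order is py – fl – z.
Crossovers in the fl–z interval produce the single-crossover classes fl + + and + py z (177 + 173 = 350) plus the double crossovers (40).
RF(fl–z) = (350 + 40) / 1924 = 390/1924 = 0.2027 → 20.3 m.u.

20.3 m.u.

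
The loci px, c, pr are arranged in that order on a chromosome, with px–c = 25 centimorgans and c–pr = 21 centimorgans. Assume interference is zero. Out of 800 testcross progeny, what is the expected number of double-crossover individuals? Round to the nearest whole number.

42

Map distances give recombination frequencies of 0.250 and 0.210 for the two intervals.
With no interference, expected double-crossover frequency = 0.250 × 0.210 = 0.05250.
Expected number = 0.05250 × 800 = 42.00 ≈ 42.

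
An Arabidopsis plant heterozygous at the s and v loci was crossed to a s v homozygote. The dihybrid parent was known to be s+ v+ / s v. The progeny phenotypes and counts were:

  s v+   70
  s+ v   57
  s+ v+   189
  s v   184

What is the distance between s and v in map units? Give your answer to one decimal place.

The recombinant classes are s+ v and s v+: 57 + 70 = 127.
Recombination frequency = 127/500 = 0.2540 ≈ 25.4%, i.e. 25.4 map units.

25.4 map units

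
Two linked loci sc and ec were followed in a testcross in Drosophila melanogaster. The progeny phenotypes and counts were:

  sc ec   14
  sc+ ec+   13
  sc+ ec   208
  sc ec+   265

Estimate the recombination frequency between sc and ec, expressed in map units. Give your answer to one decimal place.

5.4 map units

The two most frequent classes, sc+ ec (208) and sc ec+ (265), are the parental types, so the F1 was sc+ ec / sc ec+.
The recombinant classes are sc+ ec+ and sc ec: 13 + 14 = 27.
Recombination frequency = 27/500 = 0.0540 ≈ 5.4%, i.e. 5.4 map units.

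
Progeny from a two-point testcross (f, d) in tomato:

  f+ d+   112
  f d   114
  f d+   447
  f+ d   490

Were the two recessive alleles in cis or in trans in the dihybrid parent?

trans

The two most frequent classes are f+ d (490) and f d+ (447); these are the parental (non-recombinant) types.
So the F1 carried f+ d on one chromosome and f d+ on the other — the recessive alleles are on opposite chromosomes (trans / repulsion).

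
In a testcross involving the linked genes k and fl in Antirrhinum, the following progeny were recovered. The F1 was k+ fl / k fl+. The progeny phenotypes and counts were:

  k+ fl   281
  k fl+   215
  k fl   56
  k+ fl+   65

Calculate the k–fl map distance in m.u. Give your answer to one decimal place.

The recombinant classes are k+ fl+ and k fl: 65 + 56 = 121.
Recombination frequency = 121/617 = 0.1961 ≈ 19.6%, i.e. 19.6 m.u.

19.6 m.u.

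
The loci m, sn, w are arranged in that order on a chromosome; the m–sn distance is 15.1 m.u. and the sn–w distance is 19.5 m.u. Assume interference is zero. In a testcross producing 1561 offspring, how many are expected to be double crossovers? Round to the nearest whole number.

Map distances give recombination frequencies of 0.151 and 0.195 for the two intervals.
With no interference, expected double-crossover frequency = 0.151 × 0.195 = 0.02944.
Expected number = 0.02944 × 1561 = 45.96 ≈ 46.

46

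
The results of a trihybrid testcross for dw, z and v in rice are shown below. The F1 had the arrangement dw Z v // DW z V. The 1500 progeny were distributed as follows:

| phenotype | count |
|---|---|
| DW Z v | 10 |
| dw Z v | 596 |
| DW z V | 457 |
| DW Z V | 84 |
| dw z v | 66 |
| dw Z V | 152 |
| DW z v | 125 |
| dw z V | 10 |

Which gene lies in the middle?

dw

The two rarest classes, DW Z v and dw z V, are the double crossovers. Comparing them with the parentals, only the dw allele has switched, so dw is the middle locus and the order is v – dw – z.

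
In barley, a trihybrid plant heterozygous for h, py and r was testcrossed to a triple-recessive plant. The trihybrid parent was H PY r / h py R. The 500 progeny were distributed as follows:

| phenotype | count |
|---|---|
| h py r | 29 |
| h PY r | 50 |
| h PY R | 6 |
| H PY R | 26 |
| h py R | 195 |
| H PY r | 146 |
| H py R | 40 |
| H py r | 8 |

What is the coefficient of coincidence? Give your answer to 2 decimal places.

0.98

The two rarest classes, H py r and h PY R, are the double crossovers. Comparing them with the parentals, only the py allele has switched, so py is the middle locus and the order is h – py – r.
h–py: (90 + 14)/500 = 0.2080; py–r: (55 + 14)/500 = 0.1380.
Expected DCO frequency = 0.2080 × 0.1380 ≈ 0.02870; observed = 14/500 ≈ 0.02800.
Coefficient of coincidence = 0.02800/0.02870 ≈ 0.98.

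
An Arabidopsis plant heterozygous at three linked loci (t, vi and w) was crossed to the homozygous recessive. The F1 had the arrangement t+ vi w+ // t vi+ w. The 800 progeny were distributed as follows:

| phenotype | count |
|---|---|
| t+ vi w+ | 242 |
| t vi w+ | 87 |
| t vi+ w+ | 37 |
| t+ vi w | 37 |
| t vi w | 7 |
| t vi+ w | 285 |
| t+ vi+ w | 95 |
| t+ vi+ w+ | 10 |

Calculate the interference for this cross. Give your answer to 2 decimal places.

0.25

The two rarest classes, t+ vi+ w+ and t vi w, are the double crossovers. Comparing them with the parentals, only the vi allele has switched, so vi is the middle locus and the order is w – vi – t.
w–vi: (74 + 17)/800 = 0.1138; vi–t: (182 + 17)/800 = 0.2487.
Expected DCO frequency = 0.1138 × 0.2487 ≈ 0.02830; observed = 17/800 ≈ 0.02125.
Coefficient of coincidence = 0.02125/0.02830 ≈ 0.75; interference = 1 − 0.75 = 0.25.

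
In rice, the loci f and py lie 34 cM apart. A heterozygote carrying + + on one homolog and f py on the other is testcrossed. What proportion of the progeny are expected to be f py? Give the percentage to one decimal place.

A map distance of 34 cM corresponds to a recombination frequency of 0.340.
The F1 is + + / f py, so f py is a parental gamete class with expected frequency (1 − r)/2 = 0.660/2 = 0.3300.
That is 0.3300 = 33.0% of the progeny.

33.0%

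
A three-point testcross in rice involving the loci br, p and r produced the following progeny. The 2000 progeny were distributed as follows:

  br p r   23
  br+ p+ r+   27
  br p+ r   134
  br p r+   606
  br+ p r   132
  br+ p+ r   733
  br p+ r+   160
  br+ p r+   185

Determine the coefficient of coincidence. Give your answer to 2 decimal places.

The two most frequent reciprocal classes, br+ p+ r and br p r+, are the parental types, so the F1 was br+ p+ r / br p r+.
The two rarest classes, br+ p+ r+ and br p r, are the double crossovers. Comparing them with the parentals, only the r allele has switched, so r is the middle locus and the order is p – r – br.
p–r: (292 + 50)/2000 = 0.1710; r–br: (319 + 50)/2000 = 0.1845.
Expected DCO frequency = 0.1710 × 0.1845 ≈ 0.03155; observed = 50/2000 ≈ 0.02500.
Coefficient of coincidence = 0.02500/0.03155 ≈ 0.79.

0.79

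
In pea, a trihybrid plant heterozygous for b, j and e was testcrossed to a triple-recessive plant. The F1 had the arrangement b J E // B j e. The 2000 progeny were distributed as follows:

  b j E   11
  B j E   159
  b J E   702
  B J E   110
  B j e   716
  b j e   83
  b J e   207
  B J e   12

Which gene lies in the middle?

The two rarest classes, b j E and B J e, are the double crossovers. Comparing them with the parentals, only the j allele has switched, so j is the middle locus and the order is e – j – b.

j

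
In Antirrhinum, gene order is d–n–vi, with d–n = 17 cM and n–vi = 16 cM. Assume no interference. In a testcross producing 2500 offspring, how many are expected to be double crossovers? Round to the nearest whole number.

Map distances give recombination frequencies of 0.170 and 0.160 for the two intervals.
With no interference, expected double-crossover frequency = 0.170 × 0.160 = 0.02720.
Expected number = 0.02720 × 2500 = 68.00 ≈ 68.

68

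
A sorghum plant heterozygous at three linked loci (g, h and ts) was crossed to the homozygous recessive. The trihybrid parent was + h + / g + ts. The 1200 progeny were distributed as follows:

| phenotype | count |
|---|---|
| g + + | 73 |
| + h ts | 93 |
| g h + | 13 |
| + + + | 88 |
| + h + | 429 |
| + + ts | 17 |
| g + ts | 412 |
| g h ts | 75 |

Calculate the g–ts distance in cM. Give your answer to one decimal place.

16.3 cM

The two rarest classes, g h + and + + ts, are the double crossovers. Comparing them with the parentals, only the g allele has switched, so g is the middle locus and the order is ts – g – h.
Crossovers in the ts–g interval produce the single-crossover classes + h ts and g + + (93 + 73 = 166) plus the double crossovers (30).
RF(ts–g) = (166 + 30) / 1200 = 196/1200 = 0.1633 → 16.3 cM.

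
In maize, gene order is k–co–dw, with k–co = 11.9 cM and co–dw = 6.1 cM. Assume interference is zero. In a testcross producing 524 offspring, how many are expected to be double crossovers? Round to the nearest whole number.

4

Map distances give recombination frequencies of 0.119 and 0.061 for the two intervals.
With no interference, expected double-crossover frequency = 0.119 × 0.061 = 0.00726.
Expected number = 0.00726 × 524 = 3.80 ≈ 4.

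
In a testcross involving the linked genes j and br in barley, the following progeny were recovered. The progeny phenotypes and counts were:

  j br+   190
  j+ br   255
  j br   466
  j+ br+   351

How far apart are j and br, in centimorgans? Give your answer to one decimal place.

35.3 centimorgans

The two most frequent classes, j+ br+ (351) and j br (466), are the parental types, so the F1 was j+ br+ / j br.
The recombinant classes are j+ br and j br+: 255 + 190 = 445.
Recombination frequency = 445/1262 = 0.3526 ≈ 35.3%, i.e. 35.3 centimorgans.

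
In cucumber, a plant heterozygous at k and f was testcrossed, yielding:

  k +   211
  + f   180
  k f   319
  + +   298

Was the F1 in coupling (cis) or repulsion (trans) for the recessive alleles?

cis

The two most frequent classes are + + (298) and k f (319); these are the parental (non-recombinant) types.
So the F1 carried + + on one chromosome and k f on the other — the recessive alleles are on the same chromosome (cis / coupling).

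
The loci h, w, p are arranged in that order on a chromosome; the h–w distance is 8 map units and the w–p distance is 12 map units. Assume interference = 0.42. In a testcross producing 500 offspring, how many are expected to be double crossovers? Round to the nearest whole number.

3

Map distances give recombination frequencies of 0.080 and 0.120 for the two intervals.
With interference 0.42 (so coincidence = 0.58), expected double-crossover frequency = 0.080 × 0.120 × 0.58 = 0.00557.
Expected number = 0.00557 × 500 = 2.78 ≈ 3.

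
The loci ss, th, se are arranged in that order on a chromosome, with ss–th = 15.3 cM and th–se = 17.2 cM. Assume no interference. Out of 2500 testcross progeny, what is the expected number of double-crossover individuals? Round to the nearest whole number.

Map distances give recombination frequencies of 0.153 and 0.172 for the two intervals.
With no interference, expected double-crossover frequency = 0.153 × 0.172 = 0.02632.
Expected number = 0.02632 × 2500 = 65.79 ≈ 66.

66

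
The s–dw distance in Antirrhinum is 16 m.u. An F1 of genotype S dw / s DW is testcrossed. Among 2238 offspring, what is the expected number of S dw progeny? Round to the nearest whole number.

A map distance of 16 m.u. corresponds to a recombination frequency of 0.160.
The F1 is S dw / s DW, so S dw is a parental gamete class with expected frequency (1 − r)/2 = 0.840/2 = 0.4200.
Expected number = 0.4200 × 2238 = 939.96 ≈ 940.

940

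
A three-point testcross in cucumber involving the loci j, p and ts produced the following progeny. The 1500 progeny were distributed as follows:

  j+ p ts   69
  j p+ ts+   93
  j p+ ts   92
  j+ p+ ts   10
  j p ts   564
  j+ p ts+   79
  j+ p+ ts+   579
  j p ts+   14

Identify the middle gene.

ts

The two most frequent reciprocal classes, j+ p+ ts+ and j p ts, are the parental types, so the F1 was j+ p+ ts+ / j p ts.
The two rarest classes, j+ p+ ts and j p ts+, are the double crossovers. Comparing them with the parentals, only the ts allele has switched, so ts is the middle locus and the order is j – ts – p.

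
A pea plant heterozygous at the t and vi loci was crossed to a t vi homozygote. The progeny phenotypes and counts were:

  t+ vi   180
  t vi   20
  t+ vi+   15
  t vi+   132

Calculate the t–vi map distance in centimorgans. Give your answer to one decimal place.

The two most frequent classes, t+ vi (180) and t vi+ (132), are the parental types, so the F1 was t+ vi / t vi+.
The recombinant classes are t+ vi+ and t vi: 15 + 20 = 35.
Recombination frequency = 35/347 = 0.1009 ≈ 10.1%, i.e. 10.1 centimorgans.

10.1 centimorgans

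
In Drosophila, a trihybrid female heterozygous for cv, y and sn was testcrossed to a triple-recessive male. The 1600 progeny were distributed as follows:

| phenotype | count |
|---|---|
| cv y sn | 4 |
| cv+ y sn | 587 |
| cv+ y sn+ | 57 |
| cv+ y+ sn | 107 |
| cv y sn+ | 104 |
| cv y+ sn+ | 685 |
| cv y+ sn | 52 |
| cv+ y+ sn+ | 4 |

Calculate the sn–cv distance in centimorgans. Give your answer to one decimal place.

The two most frequent reciprocal classes, cv y+ sn+ and cv+ y sn, are the parental types, so the F1 was cv y+ sn+ / cv+ y sn.
The two rarest classes, cv+ y+ sn+ and cv y sn, are the double crossovers. Comparing them with the parentals, only the cv allele has switched, so cv is the middle locus and the order is y – cv – sn.
Crossovers in the cv–sn interval produce the single-crossover classes cv y+ sn and cv+ y sn+ (52 + 57 = 109) plus the double crossovers (8).
RF(cv–sn) = (109 + 8) / 1600 = 117/1600 = 0.0731 → 7.3 centimorgans.

7.3 centimorgans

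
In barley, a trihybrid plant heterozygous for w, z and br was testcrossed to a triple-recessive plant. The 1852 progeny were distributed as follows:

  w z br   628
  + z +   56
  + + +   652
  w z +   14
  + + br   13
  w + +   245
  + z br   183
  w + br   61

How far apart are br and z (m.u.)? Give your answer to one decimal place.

The two most frequent reciprocal classes, + + + and w z br, are the parental types, so the F1 was + + + / w z br.
The two rarest classes, + + br and w z +, are the double crossovers. Comparing them with the parentals, only the br allele has switched, so br is the middle locus and the order is z – br – w.
Crossovers in the z–br interval produce the single-crossover classes + z + and w + br (56 + 61 = 117) plus the double crossovers (27).
RF(z–br) = (117 + 27) / 1852 = 144/1852 = 0.0778 → 7.8 m.u.

7.8 m.u.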